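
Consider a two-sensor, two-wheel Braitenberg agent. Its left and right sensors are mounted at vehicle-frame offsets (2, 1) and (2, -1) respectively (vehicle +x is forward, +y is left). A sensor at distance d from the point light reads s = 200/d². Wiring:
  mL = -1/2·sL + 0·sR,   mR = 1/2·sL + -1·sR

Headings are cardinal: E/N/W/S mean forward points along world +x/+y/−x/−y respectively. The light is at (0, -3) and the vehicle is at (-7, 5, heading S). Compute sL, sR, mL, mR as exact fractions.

25/9 2 -25/18 -11/18

left sensor world pos  = (-6, 3); dL² = 72
right sensor world pos = (-8, 3); dR² = 100
sL = 200/72 = 25/9
sR = 200/100 = 2
mL = -1/2·sL + 0·sR = -25/18
mR = 1/2·sL + -1·sR = -11/18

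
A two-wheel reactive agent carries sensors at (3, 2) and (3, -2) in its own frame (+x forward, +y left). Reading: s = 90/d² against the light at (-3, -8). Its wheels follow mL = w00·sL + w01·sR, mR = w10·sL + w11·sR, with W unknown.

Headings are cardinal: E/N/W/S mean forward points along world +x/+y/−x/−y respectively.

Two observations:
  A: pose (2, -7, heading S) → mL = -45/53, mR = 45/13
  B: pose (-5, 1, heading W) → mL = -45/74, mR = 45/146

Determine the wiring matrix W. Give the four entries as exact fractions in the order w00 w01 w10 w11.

obs A: pose=(2,-7,S) → sL=90/53, sR=90/13, mL=-45/53, mR=45/13
obs B: pose=(-5,1,W) → sL=45/37, sR=45/73, mL=-45/74, mR=45/146
sensor matrix S = [[90/53, 90/13], [45/37, 45/73]]; det S = -13721400/1860989
solve [mL_A; mL_B] = S·[w00; w01] and [mR_A; mR_B] = S·[w10; w11]:
  w00 = -1/2, w01 = 0, w10 = 0, w11 = 1/2

-1/2 0 0 1/2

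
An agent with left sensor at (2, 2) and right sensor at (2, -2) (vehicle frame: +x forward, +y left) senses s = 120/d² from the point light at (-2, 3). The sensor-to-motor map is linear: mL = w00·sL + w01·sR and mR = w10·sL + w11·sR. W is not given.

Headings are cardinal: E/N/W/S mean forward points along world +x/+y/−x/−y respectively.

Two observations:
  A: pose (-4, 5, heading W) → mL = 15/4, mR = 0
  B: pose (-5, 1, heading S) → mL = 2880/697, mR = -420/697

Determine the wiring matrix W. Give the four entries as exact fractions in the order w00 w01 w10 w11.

obs A: pose=(-4,5,W) → sL=15/2, sR=15/4, mL=15/4, mR=0
obs B: pose=(-5,1,S) → sL=120/17, sR=120/41, mL=2880/697, mR=-420/697
sensor matrix S = [[15/2, 15/4], [120/17, 120/41]]; det S = -3150/697
solve [mL_A; mL_B] = S·[w00; w01] and [mR_A; mR_B] = S·[w10; w11]:
  w00 = 1, w01 = -1, w10 = -1/2, w11 = 1

1 -1 -1/2 1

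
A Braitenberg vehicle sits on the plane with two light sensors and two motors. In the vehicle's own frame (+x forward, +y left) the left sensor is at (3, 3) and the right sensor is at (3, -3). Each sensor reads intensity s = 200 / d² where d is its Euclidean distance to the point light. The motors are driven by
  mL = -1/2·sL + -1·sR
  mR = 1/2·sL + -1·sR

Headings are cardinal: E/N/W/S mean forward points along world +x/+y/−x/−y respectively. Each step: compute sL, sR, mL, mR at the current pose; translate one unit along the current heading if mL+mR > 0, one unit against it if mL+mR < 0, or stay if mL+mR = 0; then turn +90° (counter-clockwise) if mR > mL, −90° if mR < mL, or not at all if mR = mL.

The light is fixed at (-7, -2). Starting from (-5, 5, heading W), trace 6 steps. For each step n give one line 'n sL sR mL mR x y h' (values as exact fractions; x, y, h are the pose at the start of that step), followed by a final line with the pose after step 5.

n=0: pose=(-5,5,W); sL=200/17, sR=200/101; mL=-13500/1717, mR=6700/1717; mL+mR=-400/101 → advance -1; mR−mL=200/17 → turn +1·90°
n=1: pose=(-4,5,S); sL=50/13, sR=25/2; mL=-375/26, mR=-275/26; mL+mR=-25 → advance -1; mR−mL=50/13 → turn +1·90°
n=2: pose=(-4,6,E); sL=200/157, sR=200/61; mL=-37500/9577, mR=-25300/9577; mL+mR=-400/61 → advance -1; mR−mL=200/157 → turn +1·90°
n=3: pose=(-5,6,N); sL=100/61, sR=100/73; mL=-9750/4453, mR=-2450/4453; mL+mR=-200/73 → advance -1; mR−mL=100/61 → turn +1·90°
n=4: pose=(-5,5,W); sL=200/17, sR=200/101; mL=-13500/1717, mR=6700/1717; mL+mR=-400/101 → advance -1; mR−mL=200/17 → turn +1·90°
n=5: pose=(-4,5,S); sL=50/13, sR=25/2; mL=-375/26, mR=-275/26; mL+mR=-25 → advance -1; mR−mL=50/13 → turn +1·90°

0 200/17 200/101 -13500/1717 6700/1717 -5 5 W
1 50/13 25/2 -375/26 -275/26 -4 5 S
2 200/157 200/61 -37500/9577 -25300/9577 -4 6 E
3 100/61 100/73 -9750/4453 -2450/4453 -5 6 N
4 200/17 200/101 -13500/1717 6700/1717 -5 5 W
5 50/13 25/2 -375/26 -275/26 -4 5 S
final -4 6 E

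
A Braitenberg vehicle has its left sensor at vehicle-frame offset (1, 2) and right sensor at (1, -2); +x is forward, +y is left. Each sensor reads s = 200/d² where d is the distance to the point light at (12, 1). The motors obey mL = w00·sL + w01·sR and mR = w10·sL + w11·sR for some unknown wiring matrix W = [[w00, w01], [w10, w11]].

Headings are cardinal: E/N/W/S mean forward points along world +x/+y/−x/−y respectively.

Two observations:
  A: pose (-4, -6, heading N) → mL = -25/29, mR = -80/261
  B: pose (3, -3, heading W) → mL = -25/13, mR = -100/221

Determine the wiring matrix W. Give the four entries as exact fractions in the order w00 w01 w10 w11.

0 -1 1 -1

obs A: pose=(-4,-6,N) → sL=5/9, sR=25/29, mL=-25/29, mR=-80/261
obs B: pose=(3,-3,W) → sL=25/17, sR=25/13, mL=-25/13, mR=-100/221
sensor matrix S = [[5/9, 25/29], [25/17, 25/13]]; det S = -11500/57681
solve [mL_A; mL_B] = S·[w00; w01] and [mR_A; mR_B] = S·[w10; w11]:
  w00 = 0, w01 = -1, w10 = 1, w11 = -1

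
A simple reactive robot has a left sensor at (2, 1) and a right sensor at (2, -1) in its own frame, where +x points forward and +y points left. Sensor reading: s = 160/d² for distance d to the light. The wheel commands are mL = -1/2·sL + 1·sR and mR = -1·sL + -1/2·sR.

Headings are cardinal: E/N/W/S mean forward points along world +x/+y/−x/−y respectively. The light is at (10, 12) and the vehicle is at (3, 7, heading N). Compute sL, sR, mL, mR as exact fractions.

160/73 32/9 1616/657 -2608/657

left sensor world pos  = (2, 9); dL² = 73
right sensor world pos = (4, 9); dR² = 45
sL = 160/73 = 160/73
sR = 160/45 = 32/9
mL = -1/2·sL + 1·sR = 1616/657
mR = -1·sL + -1/2·sR = -2608/657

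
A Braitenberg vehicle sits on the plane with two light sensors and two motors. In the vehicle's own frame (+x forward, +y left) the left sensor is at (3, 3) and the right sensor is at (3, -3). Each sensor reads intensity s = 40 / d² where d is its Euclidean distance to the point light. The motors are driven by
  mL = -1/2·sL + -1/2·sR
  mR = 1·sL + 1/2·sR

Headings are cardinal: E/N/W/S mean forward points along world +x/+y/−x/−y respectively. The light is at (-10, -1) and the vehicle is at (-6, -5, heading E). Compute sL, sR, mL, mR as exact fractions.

left sensor world pos  = (-3, -2); dL² = 50
right sensor world pos = (-3, -8); dR² = 98
sL = 40/50 = 4/5
sR = 40/98 = 20/49
mL = -1/2·sL + -1/2·sR = -148/245
mR = 1·sL + 1/2·sR = 246/245

4/5 20/49 -148/245 246/245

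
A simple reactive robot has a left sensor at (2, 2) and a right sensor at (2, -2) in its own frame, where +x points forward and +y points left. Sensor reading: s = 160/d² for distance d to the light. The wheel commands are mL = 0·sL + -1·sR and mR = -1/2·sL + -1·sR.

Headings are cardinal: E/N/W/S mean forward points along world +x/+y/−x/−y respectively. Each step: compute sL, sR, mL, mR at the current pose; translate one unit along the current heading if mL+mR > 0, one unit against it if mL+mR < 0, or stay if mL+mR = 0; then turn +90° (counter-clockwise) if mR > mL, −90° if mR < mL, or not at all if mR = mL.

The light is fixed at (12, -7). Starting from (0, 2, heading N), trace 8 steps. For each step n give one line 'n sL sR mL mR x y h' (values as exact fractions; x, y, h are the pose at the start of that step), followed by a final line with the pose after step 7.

0 160/317 160/221 -160/221 -68400/70057 0 2 N
1 4/5 20/17 -20/17 -134/85 0 1 E
2 160/157 160/261 -160/261 -46000/40977 -1 1 S
3 80/137 80/173 -80/173 -17880/23701 -1 2 W
4 160/317 160/221 -160/221 -68400/70057 0 2 N
5 4/5 20/17 -20/17 -134/85 0 1 E
6 160/157 160/261 -160/261 -46000/40977 -1 1 S
7 80/137 80/173 -80/173 -17880/23701 -1 2 W
final 0 2 N

n=0: pose=(0,2,N); sL=160/317, sR=160/221; mL=-160/221, mR=-68400/70057; mL+mR=-119120/70057 → advance -1; mR−mL=-80/317 → turn -1·90°
n=1: pose=(0,1,E); sL=4/5, sR=20/17; mL=-20/17, mR=-134/85; mL+mR=-234/85 → advance -1; mR−mL=-2/5 → turn -1·90°
n=2: pose=(-1,1,S); sL=160/157, sR=160/261; mL=-160/261, mR=-46000/40977; mL+mR=-71120/40977 → advance -1; mR−mL=-80/157 → turn -1·90°
n=3: pose=(-1,2,W); sL=80/137, sR=80/173; mL=-80/173, mR=-17880/23701; mL+mR=-28840/23701 → advance -1; mR−mL=-40/137 → turn -1·90°
n=4: pose=(0,2,N); sL=160/317, sR=160/221; mL=-160/221, mR=-68400/70057; mL+mR=-119120/70057 → advance -1; mR−mL=-80/317 → turn -1·90°
n=5: pose=(0,1,E); sL=4/5, sR=20/17; mL=-20/17, mR=-134/85; mL+mR=-234/85 → advance -1; mR−mL=-2/5 → turn -1·90°
n=6: pose=(-1,1,S); sL=160/157, sR=160/261; mL=-160/261, mR=-46000/40977; mL+mR=-71120/40977 → advance -1; mR−mL=-80/157 → turn -1·90°
n=7: pose=(-1,2,W); sL=80/137, sR=80/173; mL=-80/173, mR=-17880/23701; mL+mR=-28840/23701 → advance -1; mR−mL=-40/137 → turn -1·90°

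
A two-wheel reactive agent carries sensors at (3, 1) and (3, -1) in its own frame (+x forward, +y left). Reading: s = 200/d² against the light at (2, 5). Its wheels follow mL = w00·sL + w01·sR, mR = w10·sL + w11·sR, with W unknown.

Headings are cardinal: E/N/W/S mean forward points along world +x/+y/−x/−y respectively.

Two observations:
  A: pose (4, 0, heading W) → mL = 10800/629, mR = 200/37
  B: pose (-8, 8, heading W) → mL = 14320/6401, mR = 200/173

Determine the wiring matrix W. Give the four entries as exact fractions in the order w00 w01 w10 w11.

1 1 1 0

obs A: pose=(4,0,W) → sL=200/37, sR=200/17, mL=10800/629, mR=200/37
obs B: pose=(-8,8,W) → sL=200/173, sR=40/37, mL=14320/6401, mR=200/173
sensor matrix S = [[200/37, 200/17], [200/173, 40/37]]; det S = -31232000/4026229
solve [mL_A; mL_B] = S·[w00; w01] and [mR_A; mR_B] = S·[w10; w11]:
  w00 = 1, w01 = 1, w10 = 1, w11 = 0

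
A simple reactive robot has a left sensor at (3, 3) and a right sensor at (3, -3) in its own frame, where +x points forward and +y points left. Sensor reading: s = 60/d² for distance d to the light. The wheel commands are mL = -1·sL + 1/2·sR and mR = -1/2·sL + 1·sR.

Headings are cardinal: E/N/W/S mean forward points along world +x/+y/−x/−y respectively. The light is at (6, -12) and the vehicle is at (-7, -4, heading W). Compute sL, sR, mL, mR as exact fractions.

left sensor world pos  = (-10, -7); dL² = 281
right sensor world pos = (-10, -1); dR² = 377
sL = 60/281 = 60/281
sR = 60/377 = 60/377
mL = -1·sL + 1/2·sR = -14190/105937
mR = -1/2·sL + 1·sR = 5550/105937

60/281 60/377 -14190/105937 5550/105937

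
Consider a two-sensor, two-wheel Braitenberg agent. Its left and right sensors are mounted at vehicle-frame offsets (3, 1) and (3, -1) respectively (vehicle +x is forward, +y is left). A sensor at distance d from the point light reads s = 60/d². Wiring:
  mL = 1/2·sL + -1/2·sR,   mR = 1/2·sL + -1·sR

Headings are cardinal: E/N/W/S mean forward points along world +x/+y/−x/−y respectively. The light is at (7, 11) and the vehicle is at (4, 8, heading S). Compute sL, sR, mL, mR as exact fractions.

3/2 15/13 9/52 -21/52

left sensor world pos  = (5, 5); dL² = 40
right sensor world pos = (3, 5); dR² = 52
sL = 60/40 = 3/2
sR = 60/52 = 15/13
mL = 1/2·sL + -1/2·sR = 9/52
mR = 1/2·sL + -1·sR = -21/52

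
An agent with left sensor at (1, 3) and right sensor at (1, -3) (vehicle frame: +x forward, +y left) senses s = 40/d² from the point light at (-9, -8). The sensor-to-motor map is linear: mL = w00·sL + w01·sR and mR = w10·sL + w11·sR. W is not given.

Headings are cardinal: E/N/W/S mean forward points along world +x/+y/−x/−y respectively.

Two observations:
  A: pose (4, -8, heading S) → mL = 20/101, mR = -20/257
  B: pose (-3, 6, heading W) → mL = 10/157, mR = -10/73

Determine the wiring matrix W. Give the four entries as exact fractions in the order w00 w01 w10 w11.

obs A: pose=(4,-8,S) → sL=40/257, sR=40/101, mL=20/101, mR=-20/257
obs B: pose=(-3,6,W) → sL=20/73, sR=20/157, mL=10/157, mR=-10/73
sensor matrix S = [[40/257, 40/101], [20/73, 20/157]]; det S = -26380800/297493177
solve [mL_A; mL_B] = S·[w00; w01] and [mR_A; mR_B] = S·[w10; w11]:
  w00 = 0, w01 = 1/2, w10 = -1/2, w11 = 0

0 1/2 -1/2 0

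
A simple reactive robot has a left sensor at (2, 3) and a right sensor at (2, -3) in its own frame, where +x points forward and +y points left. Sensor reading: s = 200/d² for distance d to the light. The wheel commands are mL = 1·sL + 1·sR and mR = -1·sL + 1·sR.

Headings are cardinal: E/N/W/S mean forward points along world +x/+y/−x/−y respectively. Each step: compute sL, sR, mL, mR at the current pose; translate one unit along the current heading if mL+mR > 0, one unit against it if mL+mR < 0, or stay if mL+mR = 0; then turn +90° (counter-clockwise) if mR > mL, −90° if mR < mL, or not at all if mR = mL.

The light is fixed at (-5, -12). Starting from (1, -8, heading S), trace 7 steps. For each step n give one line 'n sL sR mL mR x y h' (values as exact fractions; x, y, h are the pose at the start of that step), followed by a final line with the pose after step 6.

0 40/17 200/13 3920/221 2880/221 1 -8 S
1 25/2 50/13 425/26 -225/26 1 -9 W
2 200/29 200/89 23600/2581 -12000/2581 0 -9 N
3 100/49 4 296/49 96/49 0 -8 E
4 40/17 200/13 3920/221 2880/221 1 -8 S
5 25/2 50/13 425/26 -225/26 1 -9 W
6 200/29 200/89 23600/2581 -12000/2581 0 -9 N
final 0 -8 E

n=0: pose=(1,-8,S); sL=40/17, sR=200/13; mL=3920/221, mR=2880/221; mL+mR=400/13 → advance +1; mR−mL=-80/17 → turn -1·90°
n=1: pose=(1,-9,W); sL=25/2, sR=50/13; mL=425/26, mR=-225/26; mL+mR=100/13 → advance +1; mR−mL=-25 → turn -1·90°
n=2: pose=(0,-9,N); sL=200/29, sR=200/89; mL=23600/2581, mR=-12000/2581; mL+mR=400/89 → advance +1; mR−mL=-400/29 → turn -1·90°
n=3: pose=(0,-8,E); sL=100/49, sR=4; mL=296/49, mR=96/49; mL+mR=8 → advance +1; mR−mL=-200/49 → turn -1·90°
n=4: pose=(1,-8,S); sL=40/17, sR=200/13; mL=3920/221, mR=2880/221; mL+mR=400/13 → advance +1; mR−mL=-80/17 → turn -1·90°
n=5: pose=(1,-9,W); sL=25/2, sR=50/13; mL=425/26, mR=-225/26; mL+mR=100/13 → advance +1; mR−mL=-25 → turn -1·90°
n=6: pose=(0,-9,N); sL=200/29, sR=200/89; mL=23600/2581, mR=-12000/2581; mL+mR=400/89 → advance +1; mR−mL=-400/29 → turn -1·90°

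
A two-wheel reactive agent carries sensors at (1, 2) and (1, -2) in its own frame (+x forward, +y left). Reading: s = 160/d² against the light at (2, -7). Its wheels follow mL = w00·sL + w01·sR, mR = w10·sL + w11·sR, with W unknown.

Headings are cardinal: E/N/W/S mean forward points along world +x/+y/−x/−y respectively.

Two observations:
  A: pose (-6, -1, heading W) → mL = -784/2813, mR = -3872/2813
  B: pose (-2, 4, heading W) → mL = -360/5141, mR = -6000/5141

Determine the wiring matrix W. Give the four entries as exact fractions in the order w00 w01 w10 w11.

obs A: pose=(-6,-1,W) → sL=160/97, sR=32/29, mL=-784/2813, mR=-3872/2813
obs B: pose=(-2,4,W) → sL=80/53, sR=80/97, mL=-360/5141, mR=-6000/5141
sensor matrix S = [[160/97, 32/29], [80/53, 80/97]]; det S = -4413440/14461633
solve [mL_A; mL_B] = S·[w00; w01] and [mR_A; mR_B] = S·[w10; w11]:
  w00 = 1/2, w01 = -1, w10 = -1/2, w11 = -1/2

1/2 -1 -1/2 -1/2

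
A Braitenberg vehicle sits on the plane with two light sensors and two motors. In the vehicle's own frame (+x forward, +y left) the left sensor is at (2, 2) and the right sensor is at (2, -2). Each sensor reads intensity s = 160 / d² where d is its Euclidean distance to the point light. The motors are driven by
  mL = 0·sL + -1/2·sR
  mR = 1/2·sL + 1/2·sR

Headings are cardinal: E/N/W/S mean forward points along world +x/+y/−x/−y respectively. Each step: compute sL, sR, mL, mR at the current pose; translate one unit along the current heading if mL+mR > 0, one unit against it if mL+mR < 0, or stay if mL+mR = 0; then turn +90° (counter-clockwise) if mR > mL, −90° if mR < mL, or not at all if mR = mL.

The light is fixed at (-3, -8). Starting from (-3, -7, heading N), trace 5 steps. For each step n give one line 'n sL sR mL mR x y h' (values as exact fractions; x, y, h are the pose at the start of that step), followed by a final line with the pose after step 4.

0 160/13 160/13 -80/13 160/13 -3 -7 N
1 40 8 -4 24 -3 -6 W
2 160 160/9 -80/9 800/9 -4 -6 S
3 16 80 -40 48 -4 -7 E
4 160/13 160/13 -80/13 160/13 -3 -7 N
final -3 -6 W

n=0: pose=(-3,-7,N); sL=160/13, sR=160/13; mL=-80/13, mR=160/13; mL+mR=80/13 → advance +1; mR−mL=240/13 → turn +1·90°
n=1: pose=(-3,-6,W); sL=40, sR=8; mL=-4, mR=24; mL+mR=20 → advance +1; mR−mL=28 → turn +1·90°
n=2: pose=(-4,-6,S); sL=160, sR=160/9; mL=-80/9, mR=800/9; mL+mR=80 → advance +1; mR−mL=880/9 → turn +1·90°
n=3: pose=(-4,-7,E); sL=16, sR=80; mL=-40, mR=48; mL+mR=8 → advance +1; mR−mL=88 → turn +1·90°
n=4: pose=(-3,-7,N); sL=160/13, sR=160/13; mL=-80/13, mR=160/13; mL+mR=80/13 → advance +1; mR−mL=240/13 → turn +1·90°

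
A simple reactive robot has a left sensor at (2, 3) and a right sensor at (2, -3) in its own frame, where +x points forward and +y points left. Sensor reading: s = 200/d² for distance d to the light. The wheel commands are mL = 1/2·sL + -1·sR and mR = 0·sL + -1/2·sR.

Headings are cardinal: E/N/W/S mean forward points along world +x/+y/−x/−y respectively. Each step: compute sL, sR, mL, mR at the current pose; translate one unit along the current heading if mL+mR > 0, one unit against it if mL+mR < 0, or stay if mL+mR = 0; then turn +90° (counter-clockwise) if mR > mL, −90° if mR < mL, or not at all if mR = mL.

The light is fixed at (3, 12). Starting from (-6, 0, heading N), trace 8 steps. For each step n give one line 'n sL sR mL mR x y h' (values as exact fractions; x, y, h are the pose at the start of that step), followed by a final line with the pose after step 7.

0 50/61 25/17 -1100/1037 -25/34 -6 0 N
1 200/377 200/221 -4100/6409 -100/221 -6 -1 W
2 4/5 100/173 -154/865 -50/173 -5 -1 S
3 8/13 200/181 -1876/2353 -100/181 -5 0 W
4 50/53 25/37 -400/1961 -25/74 -4 0 S
5 200/277 40/29 -8180/8033 -20/29 -4 1 W
6 100/89 4/5 -106/445 -2/5 -3 1 S
7 200/233 200/113 -35300/26329 -100/113 -3 2 W
final -2 2 S

n=0: pose=(-6,0,N); sL=50/61, sR=25/17; mL=-1100/1037, mR=-25/34; mL+mR=-3725/2074 → advance -1; mR−mL=675/2074 → turn +1·90°
n=1: pose=(-6,-1,W); sL=200/377, sR=200/221; mL=-4100/6409, mR=-100/221; mL+mR=-7000/6409 → advance -1; mR−mL=1200/6409 → turn +1·90°
n=2: pose=(-5,-1,S); sL=4/5, sR=100/173; mL=-154/865, mR=-50/173; mL+mR=-404/865 → advance -1; mR−mL=-96/865 → turn -1·90°
n=3: pose=(-5,0,W); sL=8/13, sR=200/181; mL=-1876/2353, mR=-100/181; mL+mR=-3176/2353 → advance -1; mR−mL=576/2353 → turn +1·90°
n=4: pose=(-4,0,S); sL=50/53, sR=25/37; mL=-400/1961, mR=-25/74; mL+mR=-2125/3922 → advance -1; mR−mL=-525/3922 → turn -1·90°
n=5: pose=(-4,1,W); sL=200/277, sR=40/29; mL=-8180/8033, mR=-20/29; mL+mR=-13720/8033 → advance -1; mR−mL=2640/8033 → turn +1·90°
n=6: pose=(-3,1,S); sL=100/89, sR=4/5; mL=-106/445, mR=-2/5; mL+mR=-284/445 → advance -1; mR−mL=-72/445 → turn -1·90°
n=7: pose=(-3,2,W); sL=200/233, sR=200/113; mL=-35300/26329, mR=-100/113; mL+mR=-58600/26329 → advance -1; mR−mL=12000/26329 → turn +1·90°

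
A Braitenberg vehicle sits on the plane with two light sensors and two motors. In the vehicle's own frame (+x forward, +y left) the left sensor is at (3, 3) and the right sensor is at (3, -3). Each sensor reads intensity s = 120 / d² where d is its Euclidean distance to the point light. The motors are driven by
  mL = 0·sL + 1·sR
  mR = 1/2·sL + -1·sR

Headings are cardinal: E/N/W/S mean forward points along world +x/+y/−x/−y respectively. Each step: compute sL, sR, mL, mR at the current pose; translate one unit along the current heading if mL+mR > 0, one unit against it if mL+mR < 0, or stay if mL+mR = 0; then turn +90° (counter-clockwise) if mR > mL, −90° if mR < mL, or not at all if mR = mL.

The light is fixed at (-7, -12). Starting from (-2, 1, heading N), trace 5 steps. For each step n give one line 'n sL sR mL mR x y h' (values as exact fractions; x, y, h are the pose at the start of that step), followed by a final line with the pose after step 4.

n=0: pose=(-2,1,N); sL=6/13, sR=3/8; mL=3/8, mR=-15/104; mL+mR=3/13 → advance +1; mR−mL=-27/52 → turn -1·90°
n=1: pose=(-2,2,E); sL=120/353, sR=24/37; mL=24/37, mR=-6252/13061; mL+mR=60/353 → advance +1; mR−mL=-14724/13061 → turn -1·90°
n=2: pose=(-1,2,S); sL=60/101, sR=12/13; mL=12/13, mR=-822/1313; mL+mR=30/101 → advance +1; mR−mL=-2034/1313 → turn -1·90°
n=3: pose=(-1,1,W); sL=120/109, sR=24/53; mL=24/53, mR=564/5777; mL+mR=60/109 → advance +1; mR−mL=-2052/5777 → turn -1·90°
n=4: pose=(-2,1,N); sL=6/13, sR=3/8; mL=3/8, mR=-15/104; mL+mR=3/13 → advance +1; mR−mL=-27/52 → turn -1·90°

0 6/13 3/8 3/8 -15/104 -2 1 N
1 120/353 24/37 24/37 -6252/13061 -2 2 E
2 60/101 12/13 12/13 -822/1313 -1 2 S
3 120/109 24/53 24/53 564/5777 -1 1 W
4 6/13 3/8 3/8 -15/104 -2 1 N
final -2 2 E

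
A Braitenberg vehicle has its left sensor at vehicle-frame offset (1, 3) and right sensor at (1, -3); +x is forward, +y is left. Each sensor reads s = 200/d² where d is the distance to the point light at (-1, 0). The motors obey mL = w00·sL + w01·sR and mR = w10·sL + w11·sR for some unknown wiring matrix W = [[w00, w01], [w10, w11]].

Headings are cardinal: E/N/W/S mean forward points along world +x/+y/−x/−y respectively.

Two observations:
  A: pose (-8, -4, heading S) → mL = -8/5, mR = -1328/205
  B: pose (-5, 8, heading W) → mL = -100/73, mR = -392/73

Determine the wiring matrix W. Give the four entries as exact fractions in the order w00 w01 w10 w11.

0 -1 -1 -1

obs A: pose=(-8,-4,S) → sL=200/41, sR=8/5, mL=-8/5, mR=-1328/205
obs B: pose=(-5,8,W) → sL=4, sR=100/73, mL=-100/73, mR=-392/73
sensor matrix S = [[200/41, 8/5], [4, 100/73]]; det S = 4224/14965
solve [mL_A; mL_B] = S·[w00; w01] and [mR_A; mR_B] = S·[w10; w11]:
  w00 = 0, w01 = -1, w10 = -1, w11 = -1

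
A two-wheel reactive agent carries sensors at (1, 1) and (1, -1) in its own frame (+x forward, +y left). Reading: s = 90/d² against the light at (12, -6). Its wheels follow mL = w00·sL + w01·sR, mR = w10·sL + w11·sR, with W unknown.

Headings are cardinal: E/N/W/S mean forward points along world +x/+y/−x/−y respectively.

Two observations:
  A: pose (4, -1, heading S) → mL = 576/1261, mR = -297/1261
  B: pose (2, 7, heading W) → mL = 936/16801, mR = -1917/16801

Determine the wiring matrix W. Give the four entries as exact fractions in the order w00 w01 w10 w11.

1 -1 1/2 -1

obs A: pose=(4,-1,S) → sL=18/13, sR=90/97, mL=576/1261, mR=-297/1261
obs B: pose=(2,7,W) → sL=18/53, sR=90/317, mL=936/16801, mR=-1917/16801
sensor matrix S = [[18/13, 90/97], [18/53, 90/317]]; det S = 1652400/21186061
solve [mL_A; mL_B] = S·[w00; w01] and [mR_A; mR_B] = S·[w10; w11]:
  w00 = 1, w01 = -1, w10 = 1/2, w11 = -1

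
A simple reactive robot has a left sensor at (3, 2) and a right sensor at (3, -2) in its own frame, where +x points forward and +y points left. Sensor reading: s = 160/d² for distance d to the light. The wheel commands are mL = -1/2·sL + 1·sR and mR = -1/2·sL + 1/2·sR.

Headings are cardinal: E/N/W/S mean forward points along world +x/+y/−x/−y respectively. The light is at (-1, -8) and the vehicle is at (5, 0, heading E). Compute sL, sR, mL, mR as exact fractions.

left sensor world pos  = (8, 2); dL² = 181
right sensor world pos = (8, -2); dR² = 117
sL = 160/181 = 160/181
sR = 160/117 = 160/117
mL = -1/2·sL + 1·sR = 19600/21177
mR = -1/2·sL + 1/2·sR = 5120/21177

160/181 160/117 19600/21177 5120/21177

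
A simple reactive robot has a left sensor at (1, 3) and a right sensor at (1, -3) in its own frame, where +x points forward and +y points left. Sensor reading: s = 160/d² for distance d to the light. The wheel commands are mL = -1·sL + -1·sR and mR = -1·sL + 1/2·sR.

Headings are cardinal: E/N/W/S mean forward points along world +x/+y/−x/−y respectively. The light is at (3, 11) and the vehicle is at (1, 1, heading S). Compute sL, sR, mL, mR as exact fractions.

80/61 80/73 -10720/4453 -3400/4453

left sensor world pos  = (4, 0); dL² = 122
right sensor world pos = (-2, 0); dR² = 146
sL = 160/122 = 80/61
sR = 160/146 = 80/73
mL = -1·sL + -1·sR = -10720/4453
mR = -1·sL + 1/2·sR = -3400/4453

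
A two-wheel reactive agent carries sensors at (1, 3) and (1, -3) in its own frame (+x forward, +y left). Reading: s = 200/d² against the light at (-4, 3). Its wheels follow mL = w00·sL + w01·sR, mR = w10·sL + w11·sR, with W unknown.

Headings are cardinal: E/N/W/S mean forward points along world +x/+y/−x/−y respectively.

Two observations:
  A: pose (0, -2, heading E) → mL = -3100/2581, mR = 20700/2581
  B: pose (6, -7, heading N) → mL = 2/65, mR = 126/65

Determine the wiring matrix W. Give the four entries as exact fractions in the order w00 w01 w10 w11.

-1/2 1 1 1/2

obs A: pose=(0,-2,E) → sL=200/29, sR=200/89, mL=-3100/2581, mR=20700/2581
obs B: pose=(6,-7,N) → sL=20/13, sR=4/5, mL=2/65, mR=126/65
sensor matrix S = [[200/29, 200/89], [20/13, 4/5]]; det S = 69120/33553
solve [mL_A; mL_B] = S·[w00; w01] and [mR_A; mR_B] = S·[w10; w11]:
  w00 = -1/2, w01 = 1, w10 = 1, w11 = 1/2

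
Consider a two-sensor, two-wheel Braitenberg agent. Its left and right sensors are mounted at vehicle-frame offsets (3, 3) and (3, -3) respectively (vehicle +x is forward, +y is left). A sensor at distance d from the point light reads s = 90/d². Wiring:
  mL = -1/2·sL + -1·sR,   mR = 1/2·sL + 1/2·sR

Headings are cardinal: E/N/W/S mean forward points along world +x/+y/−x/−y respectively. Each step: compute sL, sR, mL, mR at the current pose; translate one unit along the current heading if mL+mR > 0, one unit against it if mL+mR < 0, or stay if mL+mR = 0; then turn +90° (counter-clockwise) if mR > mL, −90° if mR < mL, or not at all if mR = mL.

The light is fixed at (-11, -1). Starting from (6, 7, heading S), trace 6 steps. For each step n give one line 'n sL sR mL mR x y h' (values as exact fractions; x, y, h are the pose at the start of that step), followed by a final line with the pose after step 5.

0 18/85 90/221 -567/1105 342/1105 6 7 S
1 45/272 45/218 -17145/59296 11025/59296 6 8 E
2 90/313 18/101 -10179/31613 7362/31613 5 8 N
3 45/97 9/29 -3051/5626 1089/2813 5 7 W
4 18/85 90/221 -567/1105 342/1105 6 7 S
5 45/272 45/218 -17145/59296 11025/59296 6 8 E
final 5 8 N

n=0: pose=(6,7,S); sL=18/85, sR=90/221; mL=-567/1105, mR=342/1105; mL+mR=-45/221 → advance -1; mR−mL=909/1105 → turn +1·90°
n=1: pose=(6,8,E); sL=45/272, sR=45/218; mL=-17145/59296, mR=11025/59296; mL+mR=-45/436 → advance -1; mR−mL=14085/29648 → turn +1·90°
n=2: pose=(5,8,N); sL=90/313, sR=18/101; mL=-10179/31613, mR=7362/31613; mL+mR=-9/101 → advance -1; mR−mL=17541/31613 → turn +1·90°
n=3: pose=(5,7,W); sL=45/97, sR=9/29; mL=-3051/5626, mR=1089/2813; mL+mR=-9/58 → advance -1; mR−mL=5229/5626 → turn +1·90°
n=4: pose=(6,7,S); sL=18/85, sR=90/221; mL=-567/1105, mR=342/1105; mL+mR=-45/221 → advance -1; mR−mL=909/1105 → turn +1·90°
n=5: pose=(6,8,E); sL=45/272, sR=45/218; mL=-17145/59296, mR=11025/59296; mL+mR=-45/436 → advance -1; mR−mL=14085/29648 → turn +1·90°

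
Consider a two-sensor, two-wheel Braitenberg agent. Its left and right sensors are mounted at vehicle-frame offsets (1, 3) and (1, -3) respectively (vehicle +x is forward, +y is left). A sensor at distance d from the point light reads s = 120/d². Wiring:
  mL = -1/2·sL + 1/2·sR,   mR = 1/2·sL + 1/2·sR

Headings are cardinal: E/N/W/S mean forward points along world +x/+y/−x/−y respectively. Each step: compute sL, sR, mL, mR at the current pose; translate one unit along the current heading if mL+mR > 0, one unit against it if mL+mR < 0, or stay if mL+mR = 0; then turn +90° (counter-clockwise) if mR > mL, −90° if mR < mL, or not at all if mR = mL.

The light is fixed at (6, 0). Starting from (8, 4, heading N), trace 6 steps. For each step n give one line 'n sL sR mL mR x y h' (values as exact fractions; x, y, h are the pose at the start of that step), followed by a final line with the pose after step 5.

0 60/13 12/5 -72/65 228/65 8 4 N
1 24 24/13 -144/13 168/13 8 5 W
2 15/4 6 9/8 39/8 7 5 S
3 120/53 24 576/53 696/53 7 4 E
4 60/13 12/5 -72/65 228/65 8 4 N
5 24 24/13 -144/13 168/13 8 5 W
final 7 5 S

n=0: pose=(8,4,N); sL=60/13, sR=12/5; mL=-72/65, mR=228/65; mL+mR=12/5 → advance +1; mR−mL=60/13 → turn +1·90°
n=1: pose=(8,5,W); sL=24, sR=24/13; mL=-144/13, mR=168/13; mL+mR=24/13 → advance +1; mR−mL=24 → turn +1·90°
n=2: pose=(7,5,S); sL=15/4, sR=6; mL=9/8, mR=39/8; mL+mR=6 → advance +1; mR−mL=15/4 → turn +1·90°
n=3: pose=(7,4,E); sL=120/53, sR=24; mL=576/53, mR=696/53; mL+mR=24 → advance +1; mR−mL=120/53 → turn +1·90°
n=4: pose=(8,4,N); sL=60/13, sR=12/5; mL=-72/65, mR=228/65; mL+mR=12/5 → advance +1; mR−mL=60/13 → turn +1·90°
n=5: pose=(8,5,W); sL=24, sR=24/13; mL=-144/13, mR=168/13; mL+mR=24/13 → advance +1; mR−mL=24 → turn +1·90°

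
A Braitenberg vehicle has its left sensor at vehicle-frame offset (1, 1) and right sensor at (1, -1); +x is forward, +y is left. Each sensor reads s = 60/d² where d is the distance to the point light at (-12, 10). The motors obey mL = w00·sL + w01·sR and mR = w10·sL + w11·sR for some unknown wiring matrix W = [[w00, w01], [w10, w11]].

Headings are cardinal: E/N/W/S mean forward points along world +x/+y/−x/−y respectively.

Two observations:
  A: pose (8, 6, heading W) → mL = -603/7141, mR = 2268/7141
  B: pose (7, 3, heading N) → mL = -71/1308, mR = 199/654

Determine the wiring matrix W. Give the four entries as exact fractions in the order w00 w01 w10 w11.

obs A: pose=(8,6,W) → sL=30/193, sR=6/37, mL=-603/7141, mR=2268/7141
obs B: pose=(7,3,N) → sL=1/6, sR=15/109, mL=-71/1308, mR=199/654
sensor matrix S = [[30/193, 6/37], [1/6, 15/109]]; det S = -4387/778369
solve [mL_A; mL_B] = S·[w00; w01] and [mR_A; mR_B] = S·[w10; w11]:
  w00 = 1/2, w01 = -1, w10 = 1, w11 = 1

1/2 -1 1 1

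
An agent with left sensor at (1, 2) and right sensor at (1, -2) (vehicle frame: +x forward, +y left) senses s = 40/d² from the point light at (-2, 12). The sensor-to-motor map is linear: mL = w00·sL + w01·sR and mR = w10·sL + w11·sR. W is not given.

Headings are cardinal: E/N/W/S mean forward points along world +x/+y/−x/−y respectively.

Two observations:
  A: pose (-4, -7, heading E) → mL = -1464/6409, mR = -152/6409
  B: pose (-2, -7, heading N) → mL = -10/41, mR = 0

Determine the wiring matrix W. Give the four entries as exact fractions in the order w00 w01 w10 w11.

obs A: pose=(-4,-7,E) → sL=4/29, sR=20/221, mL=-1464/6409, mR=-152/6409
obs B: pose=(-2,-7,N) → sL=5/41, sR=5/41, mL=-10/41, mR=0
sensor matrix S = [[4/29, 20/221], [5/41, 5/41]]; det S = 1520/262769
solve [mL_A; mL_B] = S·[w00; w01] and [mR_A; mR_B] = S·[w10; w11]:
  w00 = -1, w01 = -1, w10 = -1/2, w11 = 1/2

-1 -1 -1/2 1/2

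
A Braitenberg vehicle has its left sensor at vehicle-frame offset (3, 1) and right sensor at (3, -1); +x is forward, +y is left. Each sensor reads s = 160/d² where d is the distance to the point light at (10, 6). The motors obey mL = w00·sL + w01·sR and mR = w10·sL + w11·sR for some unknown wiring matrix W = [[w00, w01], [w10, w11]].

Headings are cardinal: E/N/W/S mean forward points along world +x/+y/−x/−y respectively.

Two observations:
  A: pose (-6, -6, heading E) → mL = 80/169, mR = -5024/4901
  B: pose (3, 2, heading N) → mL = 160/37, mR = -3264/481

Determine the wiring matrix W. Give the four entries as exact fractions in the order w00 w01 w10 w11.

0 1 -1 -1

obs A: pose=(-6,-6,E) → sL=16/29, sR=80/169, mL=80/169, mR=-5024/4901
obs B: pose=(3,2,N) → sL=32/13, sR=160/37, mL=160/37, mR=-3264/481
sensor matrix S = [[16/29, 80/169], [32/13, 160/37]]; det S = 2877440/2357381
solve [mL_A; mL_B] = S·[w00; w01] and [mR_A; mR_B] = S·[w10; w11]:
  w00 = 0, w01 = 1, w10 = -1, w11 = -1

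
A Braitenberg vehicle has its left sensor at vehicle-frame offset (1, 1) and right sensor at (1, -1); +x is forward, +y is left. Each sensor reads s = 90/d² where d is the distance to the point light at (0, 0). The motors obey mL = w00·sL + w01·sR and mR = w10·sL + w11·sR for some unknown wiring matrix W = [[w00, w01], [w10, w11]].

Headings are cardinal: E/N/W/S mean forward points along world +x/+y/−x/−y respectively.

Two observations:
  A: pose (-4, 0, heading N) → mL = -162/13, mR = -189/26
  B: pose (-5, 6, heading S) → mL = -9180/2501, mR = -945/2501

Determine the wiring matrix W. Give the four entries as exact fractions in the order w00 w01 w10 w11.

-1 -1 1/2 -1

obs A: pose=(-4,0,N) → sL=45/13, sR=9, mL=-162/13, mR=-189/26
obs B: pose=(-5,6,S) → sL=90/41, sR=90/61, mL=-9180/2501, mR=-945/2501
sensor matrix S = [[45/13, 9], [90/41, 90/61]]; det S = -476280/32513
solve [mL_A; mL_B] = S·[w00; w01] and [mR_A; mR_B] = S·[w10; w11]:
  w00 = -1, w01 = -1, w10 = 1/2, w11 = -1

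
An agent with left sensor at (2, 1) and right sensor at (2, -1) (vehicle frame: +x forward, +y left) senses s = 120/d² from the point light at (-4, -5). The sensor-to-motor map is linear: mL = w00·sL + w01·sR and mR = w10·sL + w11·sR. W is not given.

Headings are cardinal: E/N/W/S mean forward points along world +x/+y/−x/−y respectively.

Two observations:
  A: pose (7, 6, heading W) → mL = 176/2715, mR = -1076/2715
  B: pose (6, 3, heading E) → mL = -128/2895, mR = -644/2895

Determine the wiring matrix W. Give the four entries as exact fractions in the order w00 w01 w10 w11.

1/2 -1/2 -1 1/2

obs A: pose=(7,6,W) → sL=120/181, sR=8/15, mL=176/2715, mR=-1076/2715
obs B: pose=(6,3,E) → sL=8/15, sR=120/193, mL=-128/2895, mR=-644/2895
sensor matrix S = [[120/181, 8/15], [8/15, 120/193]]; det S = 1004288/7859925
solve [mL_A; mL_B] = S·[w00; w01] and [mR_A; mR_B] = S·[w10; w11]:
  w00 = 1/2, w01 = -1/2, w10 = -1, w11 = 1/2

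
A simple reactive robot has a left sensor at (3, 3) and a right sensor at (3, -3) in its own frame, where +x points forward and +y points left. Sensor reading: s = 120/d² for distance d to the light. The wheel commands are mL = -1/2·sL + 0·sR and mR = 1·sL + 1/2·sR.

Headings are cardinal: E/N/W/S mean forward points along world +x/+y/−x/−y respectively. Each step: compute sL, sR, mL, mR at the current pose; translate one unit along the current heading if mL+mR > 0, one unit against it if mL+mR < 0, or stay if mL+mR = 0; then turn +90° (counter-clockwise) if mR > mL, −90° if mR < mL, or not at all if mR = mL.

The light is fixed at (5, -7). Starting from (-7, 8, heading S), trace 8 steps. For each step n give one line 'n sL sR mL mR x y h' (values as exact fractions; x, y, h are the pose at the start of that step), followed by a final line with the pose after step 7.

n=0: pose=(-7,8,S); sL=8/15, sR=40/123; mL=-4/15, mR=428/615; mL+mR=88/205 → advance +1; mR−mL=592/615 → turn +1·90°
n=1: pose=(-7,7,E); sL=12/37, sR=60/101; mL=-6/37, mR=2322/3737; mL+mR=1716/3737 → advance +1; mR−mL=2928/3737 → turn +1·90°
n=2: pose=(-6,7,N); sL=24/97, sR=120/353; mL=-12/97, mR=14292/34241; mL+mR=10056/34241 → advance +1; mR−mL=18528/34241 → turn +1·90°
n=3: pose=(-6,8,W); sL=6/17, sR=3/13; mL=-3/17, mR=207/442; mL+mR=129/442 → advance +1; mR−mL=285/442 → turn +1·90°
n=4: pose=(-7,8,S); sL=8/15, sR=40/123; mL=-4/15, mR=428/615; mL+mR=88/205 → advance +1; mR−mL=592/615 → turn +1·90°
n=5: pose=(-7,7,E); sL=12/37, sR=60/101; mL=-6/37, mR=2322/3737; mL+mR=1716/3737 → advance +1; mR−mL=2928/3737 → turn +1·90°
n=6: pose=(-6,7,N); sL=24/97, sR=120/353; mL=-12/97, mR=14292/34241; mL+mR=10056/34241 → advance +1; mR−mL=18528/34241 → turn +1·90°
n=7: pose=(-6,8,W); sL=6/17, sR=3/13; mL=-3/17, mR=207/442; mL+mR=129/442 → advance +1; mR−mL=285/442 → turn +1·90°

0 8/15 40/123 -4/15 428/615 -7 8 S
1 12/37 60/101 -6/37 2322/3737 -7 7 E
2 24/97 120/353 -12/97 14292/34241 -6 7 N
3 6/17 3/13 -3/17 207/442 -6 8 W
4 8/15 40/123 -4/15 428/615 -7 8 S
5 12/37 60/101 -6/37 2322/3737 -7 7 E
6 24/97 120/353 -12/97 14292/34241 -6 7 N
7 6/17 3/13 -3/17 207/442 -6 8 W
final -7 8 S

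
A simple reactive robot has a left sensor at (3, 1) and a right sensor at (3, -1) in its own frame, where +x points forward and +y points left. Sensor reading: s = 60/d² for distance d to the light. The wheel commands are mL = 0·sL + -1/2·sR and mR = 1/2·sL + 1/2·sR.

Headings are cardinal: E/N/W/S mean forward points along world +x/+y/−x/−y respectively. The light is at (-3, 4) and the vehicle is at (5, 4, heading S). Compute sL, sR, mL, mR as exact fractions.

2/3 30/29 -15/29 74/87

left sensor world pos  = (6, 1); dL² = 90
right sensor world pos = (4, 1); dR² = 58
sL = 60/90 = 2/3
sR = 60/58 = 30/29
mL = 0·sL + -1/2·sR = -15/29
mR = 1/2·sL + 1/2·sR = 74/87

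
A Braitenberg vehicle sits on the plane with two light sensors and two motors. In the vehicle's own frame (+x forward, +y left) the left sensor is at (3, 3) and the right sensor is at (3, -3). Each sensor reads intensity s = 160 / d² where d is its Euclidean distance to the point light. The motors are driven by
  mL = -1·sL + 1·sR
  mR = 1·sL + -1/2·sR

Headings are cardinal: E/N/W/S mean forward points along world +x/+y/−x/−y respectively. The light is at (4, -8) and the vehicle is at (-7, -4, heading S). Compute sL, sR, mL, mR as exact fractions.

32/13 160/197 -4224/2561 5264/2561

left sensor world pos  = (-4, -7); dL² = 65
right sensor world pos = (-10, -7); dR² = 197
sL = 160/65 = 32/13
sR = 160/197 = 160/197
mL = -1·sL + 1·sR = -4224/2561
mR = 1·sL + -1/2·sR = 5264/2561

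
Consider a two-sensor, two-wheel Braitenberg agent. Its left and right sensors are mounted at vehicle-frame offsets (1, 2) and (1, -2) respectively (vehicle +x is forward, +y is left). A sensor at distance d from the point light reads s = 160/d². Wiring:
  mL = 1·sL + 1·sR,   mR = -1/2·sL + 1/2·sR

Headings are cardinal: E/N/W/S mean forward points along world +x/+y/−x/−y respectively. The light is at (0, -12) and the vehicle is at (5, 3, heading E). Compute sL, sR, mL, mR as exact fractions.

left sensor world pos  = (6, 5); dL² = 325
right sensor world pos = (6, 1); dR² = 205
sL = 160/325 = 32/65
sR = 160/205 = 32/41
mL = 1·sL + 1·sR = 3392/2665
mR = -1/2·sL + 1/2·sR = 384/2665

32/65 32/41 3392/2665 384/2665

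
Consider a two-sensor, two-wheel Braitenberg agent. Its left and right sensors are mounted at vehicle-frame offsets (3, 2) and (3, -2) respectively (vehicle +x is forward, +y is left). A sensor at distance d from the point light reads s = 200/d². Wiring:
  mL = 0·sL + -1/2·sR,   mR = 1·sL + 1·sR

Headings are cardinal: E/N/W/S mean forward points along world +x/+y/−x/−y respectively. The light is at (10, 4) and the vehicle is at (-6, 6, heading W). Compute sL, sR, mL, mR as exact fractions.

200/361 200/377 -100/377 147600/136097

left sensor world pos  = (-9, 4); dL² = 361
right sensor world pos = (-9, 8); dR² = 377
sL = 200/361 = 200/361
sR = 200/377 = 200/377
mL = 0·sL + -1/2·sR = -100/377
mR = 1·sL + 1·sR = 147600/136097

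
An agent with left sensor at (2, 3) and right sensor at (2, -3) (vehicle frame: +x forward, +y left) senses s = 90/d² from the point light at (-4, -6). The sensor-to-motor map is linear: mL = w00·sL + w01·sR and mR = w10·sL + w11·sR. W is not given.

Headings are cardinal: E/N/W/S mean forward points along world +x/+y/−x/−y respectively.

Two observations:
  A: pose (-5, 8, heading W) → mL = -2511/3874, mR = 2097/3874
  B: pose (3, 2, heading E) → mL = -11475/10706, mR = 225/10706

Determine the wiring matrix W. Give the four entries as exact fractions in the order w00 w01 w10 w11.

-1/2 -1 1 -1/2

obs A: pose=(-5,8,W) → sL=9/13, sR=45/149, mL=-2511/3874, mR=2097/3874
obs B: pose=(3,2,E) → sL=45/101, sR=45/53, mL=-11475/10706, mR=225/10706
sensor matrix S = [[9/13, 45/149], [45/101, 45/53]]; det S = 4699620/10368761
solve [mL_A; mL_B] = S·[w00; w01] and [mR_A; mR_B] = S·[w10; w11]:
  w00 = -1/2, w01 = -1, w10 = 1, w11 = -1/2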